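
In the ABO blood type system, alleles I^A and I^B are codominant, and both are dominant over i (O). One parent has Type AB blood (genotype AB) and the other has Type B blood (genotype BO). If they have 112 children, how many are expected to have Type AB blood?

Cross: AB × BO
Possible offspring genotypes: 1 AB, 1 AO, 1 BB, 1 BO
Blood type counts: 1 Type AB, 1 Type A, 2 Type B
Probability of Type AB: 1/4
Expected count = 1/4 × 112 = 28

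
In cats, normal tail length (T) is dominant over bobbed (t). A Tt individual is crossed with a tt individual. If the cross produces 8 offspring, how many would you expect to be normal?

Punnett square for Tt × tt:
Offspring genotypes: 2 Tt, 2 tt
normal: 2, bobbed: 2
normal: 2 out of 4 → fraction 1/2
Expected count = 1/2 × 8 = 4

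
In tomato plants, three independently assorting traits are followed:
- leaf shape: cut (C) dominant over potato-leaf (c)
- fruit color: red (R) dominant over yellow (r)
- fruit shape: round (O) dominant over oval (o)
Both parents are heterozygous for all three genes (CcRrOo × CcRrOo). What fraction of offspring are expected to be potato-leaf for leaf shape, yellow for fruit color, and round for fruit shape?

Trihybrid cross: CcRrOo × CcRrOo
Each trait segregates independently with a 3:1 phenotypic ratio, so each gene contributes 3/4 (dominant) or 1/4 (recessive).
Target: potato-leaf (leaf shape), yellow (fruit color), round (fruit shape)
Probability = product of independent per-trait probabilities
= 1/4 × 1/4 × 3/4 = 3/64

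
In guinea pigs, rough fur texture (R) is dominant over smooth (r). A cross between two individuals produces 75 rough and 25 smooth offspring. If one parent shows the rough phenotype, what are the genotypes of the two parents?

Observed offspring: 75 rough, 25 smooth
The observed ratio simplifies to 3:1. Smooth (rr) offspring appear, so each parent must contribute one r allele. The parent stated to show rough carries R, so it is Rr. The other parent is then either Rr or rr: Rr × rr would give a 1:1 split, whereas Rr × Rr gives 3:1 — matching the data. So both parents are heterozygous (Rr × Rr).
Parent genotypes: Rr × Rr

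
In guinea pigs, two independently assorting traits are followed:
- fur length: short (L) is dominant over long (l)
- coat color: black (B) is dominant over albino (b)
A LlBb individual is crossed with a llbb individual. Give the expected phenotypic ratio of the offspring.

Dihybrid cross LlBb × llbb — consider each gene separately:
fur length: Ll × ll → 2 Ll, 2 ll → 2 L_ : 2 ll (out of 4)
coat color: Bb × bb → 2 Bb, 2 bb → 2 B_ : 2 bb (out of 4)
Combine (counts out of 4 × 4 = 16): short/black (L_B_) = 2×2 = 4; short/albino (L_bb) = 2×2 = 4; long/black (llB_) = 2×2 = 4; long/albino (llbb) = 2×2 = 4
Phenotype counts (out of 16): 4 short/black, 4 short/albino, 4 long/black, 4 long/albino
Ratio: 1 short/black : 1 short/albino : 1 long/black : 1 long/albino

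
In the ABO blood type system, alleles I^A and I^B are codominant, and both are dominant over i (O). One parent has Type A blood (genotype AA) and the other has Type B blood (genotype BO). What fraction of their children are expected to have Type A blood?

Cross: AA × BO
Possible offspring genotypes: 2 AB, 2 AO
Blood type counts: 2 Type AB, 2 Type A
Probability of Type A: 2/4 = 1/2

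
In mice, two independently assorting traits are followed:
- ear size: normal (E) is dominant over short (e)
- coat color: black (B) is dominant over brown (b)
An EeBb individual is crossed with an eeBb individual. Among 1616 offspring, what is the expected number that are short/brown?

Dihybrid cross EeBb × eeBb — consider each gene separately:
ear size: Ee × ee → 2 Ee, 2 ee → 2 E_ : 2 ee (out of 4)
coat color: Bb × Bb → 1 BB, 2 Bb, 1 bb → 3 B_ : 1 bb (out of 4)
Combine (counts out of 4 × 4 = 16): normal/black (E_B_) = 2×3 = 6; normal/brown (E_bb) = 2×1 = 2; short/black (eeB_) = 2×3 = 6; short/brown (eebb) = 2×1 = 2
Phenotype counts (out of 16): 6 normal/black, 2 normal/brown, 6 short/black, 2 short/brown
short/brown: 2 out of 16 → fraction 1/8
Expected count = 1/8 × 1616 = 202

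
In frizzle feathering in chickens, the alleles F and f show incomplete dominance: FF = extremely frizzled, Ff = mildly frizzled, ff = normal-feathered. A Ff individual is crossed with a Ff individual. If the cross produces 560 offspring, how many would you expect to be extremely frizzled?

Punnett square for Ff × Ff:
Offspring genotypes: 1 FF, 2 Ff, 1 ff
Phenotype counts: 1 extremely frizzled, 2 mildly frizzled, 1 normal-feathered
extremely frizzled: 1 out of 4 → fraction 1/4
Expected count = 1/4 × 560 = 140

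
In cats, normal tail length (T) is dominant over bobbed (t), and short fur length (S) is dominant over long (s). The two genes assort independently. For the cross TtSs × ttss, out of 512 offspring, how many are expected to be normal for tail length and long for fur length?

Dihybrid cross TtSs × ttss — consider each gene separately:
tail length: Tt × tt → 2 Tt, 2 tt → 2 T_ : 2 tt (out of 4)
fur length: Ss × ss → 2 Ss, 2 ss → 2 S_ : 2 ss (out of 4)
Looking for: normal (T_) and long (ss)
P(normal) = 2/4, P(long) = 2/4
P(both) = 2/4 × 2/4 = 4/16 = 1/4
Expected count = 1/4 × 512 = 128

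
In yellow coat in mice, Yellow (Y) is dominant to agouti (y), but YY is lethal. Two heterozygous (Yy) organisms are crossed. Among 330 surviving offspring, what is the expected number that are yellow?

Cross: Yy × Yy
Punnett square offspring (before lethality): 1 YY, 2 Yy, 1 yy
The YY genotype is lethal (embryos die); surviving offspring: 2 Yy, 1 yy
yellow: 2 out of 3 → fraction 2/3
Expected count = 2/3 × 330 = 220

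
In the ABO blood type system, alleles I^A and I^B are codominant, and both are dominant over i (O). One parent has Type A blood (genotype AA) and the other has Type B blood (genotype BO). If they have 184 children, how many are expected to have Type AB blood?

Cross: AA × BO
Possible offspring genotypes: 2 AB, 2 AO
Blood type counts: 2 Type AB, 2 Type A
Probability of Type AB: 2/4 = 1/2
Expected count = 1/2 × 184 = 92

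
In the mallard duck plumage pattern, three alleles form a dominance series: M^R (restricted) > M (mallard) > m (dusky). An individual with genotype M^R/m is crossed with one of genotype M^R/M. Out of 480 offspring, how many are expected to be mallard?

Cross: M^R/m × M^R/M
Allele dominance: M^R > M > m
Offspring genotypes: 1 M^R/M^R, 1 M^R/M, 1 M^R/m, 1 M/m
Phenotype counts: 3 restricted, 1 mallard
mallard: 1 out of 4 → fraction 1/4
Expected count = 1/4 × 480 = 120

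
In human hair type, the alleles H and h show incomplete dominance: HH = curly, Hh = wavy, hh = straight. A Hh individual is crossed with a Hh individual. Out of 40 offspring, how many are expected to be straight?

Punnett square for Hh × Hh:
Offspring genotypes: 1 HH, 2 Hh, 1 hh
Phenotype counts: 1 curly, 2 wavy, 1 straight
straight: 1 out of 4 → fraction 1/4
Expected count = 1/4 × 40 = 10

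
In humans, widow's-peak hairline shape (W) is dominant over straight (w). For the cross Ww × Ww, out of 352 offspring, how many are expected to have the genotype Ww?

Punnett square for Ww × Ww:
Offspring genotypes: 1 WW, 2 Ww, 1 ww
Total offspring: 4
Count with target: 2
Probability: 2/4 = 1/2
Expected count = 1/2 × 352 = 176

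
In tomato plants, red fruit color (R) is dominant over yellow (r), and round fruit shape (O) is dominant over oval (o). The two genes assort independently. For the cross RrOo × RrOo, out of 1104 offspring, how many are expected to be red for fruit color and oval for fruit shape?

Dihybrid cross RrOo × RrOo — consider each gene separately:
fruit color: Rr × Rr → 1 RR, 2 Rr, 1 rr → 3 R_ : 1 rr (out of 4)
fruit shape: Oo × Oo → 1 OO, 2 Oo, 1 oo → 3 O_ : 1 oo (out of 4)
Looking for: red (R_) and oval (oo)
P(red) = 3/4, P(oval) = 1/4
P(both) = 3/4 × 1/4 = 3/16
Expected count = 3/16 × 1104 = 207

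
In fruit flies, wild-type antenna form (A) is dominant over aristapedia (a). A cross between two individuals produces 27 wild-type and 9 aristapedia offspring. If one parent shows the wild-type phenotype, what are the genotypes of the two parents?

Observed offspring: 27 wild-type, 9 aristapedia
The observed ratio simplifies to 3:1. Aristapedia (aa) offspring appear, so each parent must contribute one a allele. The parent stated to show wild-type carries A, so it is Aa. The other parent is then either Aa or aa: Aa × aa would give a 1:1 split, whereas Aa × Aa gives 3:1 — matching the data. So both parents are heterozygous (Aa × Aa).
Parent genotypes: Aa × Aa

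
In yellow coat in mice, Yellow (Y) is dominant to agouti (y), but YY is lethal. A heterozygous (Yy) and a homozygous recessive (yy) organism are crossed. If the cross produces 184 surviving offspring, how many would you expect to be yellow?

Cross: Yy × yy
Punnett square offspring (before lethality): 2 Yy, 2 yy
No YY offspring are produced in this cross.
yellow: 2 out of 4 → fraction 1/2
Expected count = 1/2 × 184 = 92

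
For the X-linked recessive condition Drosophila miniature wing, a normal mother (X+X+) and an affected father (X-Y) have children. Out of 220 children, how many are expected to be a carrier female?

Cross: X+X+ × X-Y
Offspring: 2 X+X-, 2 X+Y
Probability of a carrier female: 2/4 = 1/2
Expected count = 1/2 × 220 = 110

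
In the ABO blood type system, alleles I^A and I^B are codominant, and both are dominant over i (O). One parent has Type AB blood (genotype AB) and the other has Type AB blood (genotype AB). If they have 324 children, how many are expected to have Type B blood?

Cross: AB × AB
Possible offspring genotypes: 1 AA, 2 AB, 1 BB
Blood type counts: 1 Type A, 2 Type AB, 1 Type B
Probability of Type B: 1/4
Expected count = 1/4 × 324 = 81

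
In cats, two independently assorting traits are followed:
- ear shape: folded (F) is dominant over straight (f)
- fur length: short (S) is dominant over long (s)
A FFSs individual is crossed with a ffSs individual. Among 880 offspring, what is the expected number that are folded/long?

Dihybrid cross FFSs × ffSs — consider each gene separately:
ear shape: FF × ff → 4 Ff → 4 F_ (out of 4)
fur length: Ss × Ss → 1 SS, 2 Ss, 1 ss → 3 S_ : 1 ss (out of 4)
Combine (counts out of 4 × 4 = 16): folded/short (F_S_) = 4×3 = 12; folded/long (F_ss) = 4×1 = 4
Phenotype counts (out of 16): 12 folded/short, 4 folded/long
folded/long: 4 out of 16 → fraction 1/4
Expected count = 1/4 × 880 = 220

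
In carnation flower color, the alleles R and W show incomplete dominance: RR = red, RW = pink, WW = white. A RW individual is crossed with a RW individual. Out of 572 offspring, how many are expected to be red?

Punnett square for RW × RW:
Offspring genotypes: 1 RR, 2 RW, 1 WW
Phenotype counts: 1 red, 2 pink, 1 white
red: 1 out of 4 → fraction 1/4
Expected count = 1/4 × 572 = 143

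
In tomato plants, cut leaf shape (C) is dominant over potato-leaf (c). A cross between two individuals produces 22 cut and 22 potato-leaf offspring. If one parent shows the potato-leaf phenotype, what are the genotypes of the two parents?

Observed offspring: 22 cut, 22 potato-leaf
The observed ratio simplifies to 1:1. One parent shows potato-leaf, so its genotype must be cc. A 1:1 offspring split requires the other parent to be heterozygous (Cc).
Parent genotypes: cc × Cc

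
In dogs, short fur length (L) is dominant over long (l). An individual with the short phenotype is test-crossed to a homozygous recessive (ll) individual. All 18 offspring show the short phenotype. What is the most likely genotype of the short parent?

Test cross: ? × ll
All offspring are short.
If the unknown parent were heterozygous (Ll), about half of 18 offspring would be long; none are. The unknown parent is most likely homozygous dominant (LL).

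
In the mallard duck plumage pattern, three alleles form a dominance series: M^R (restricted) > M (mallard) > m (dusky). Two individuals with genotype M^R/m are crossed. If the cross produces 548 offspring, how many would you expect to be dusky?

Cross: M^R/m × M^R/m
Allele dominance: M^R > M > m
Offspring genotypes: 1 M^R/M^R, 2 M^R/m, 1 m/m
Phenotype counts: 3 restricted, 1 dusky
dusky: 1 out of 4 → fraction 1/4
Expected count = 1/4 × 548 = 137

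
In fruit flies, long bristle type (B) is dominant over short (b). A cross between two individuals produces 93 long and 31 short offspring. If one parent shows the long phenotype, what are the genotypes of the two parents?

Observed offspring: 93 long, 31 short
The observed ratio simplifies to 3:1. Short (bb) offspring appear, so each parent must contribute one b allele. The parent stated to show long carries B, so it is Bb. The other parent is then either Bb or bb: Bb × bb would give a 1:1 split, whereas Bb × Bb gives 3:1 — matching the data. So both parents are heterozygous (Bb × Bb).
Parent genotypes: Bb × Bb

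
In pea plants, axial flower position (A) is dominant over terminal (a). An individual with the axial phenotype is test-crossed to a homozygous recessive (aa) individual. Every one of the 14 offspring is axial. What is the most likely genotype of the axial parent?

Test cross: ? × aa
All offspring are axial.
If the unknown parent were heterozygous (Aa), about half of 14 offspring would be terminal; none are. The unknown parent is most likely homozygous dominant (AA).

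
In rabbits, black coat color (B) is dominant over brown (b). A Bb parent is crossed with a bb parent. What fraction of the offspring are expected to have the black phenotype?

Punnett square for Bb × bb:
Offspring genotypes: 2 Bb, 2 bb
Total offspring: 4
Count with target: 2
Probability: 2/4 = 1/2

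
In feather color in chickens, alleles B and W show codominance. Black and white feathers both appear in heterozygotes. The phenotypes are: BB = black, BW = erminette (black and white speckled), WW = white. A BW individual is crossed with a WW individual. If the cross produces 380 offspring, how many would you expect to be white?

Punnett square for BW × WW:
Offspring genotypes: 2 BW, 2 WW
Phenotype counts: 2 erminette (black and white speckled), 2 white
white: 2 out of 4 → fraction 1/2
Expected count = 1/2 × 380 = 190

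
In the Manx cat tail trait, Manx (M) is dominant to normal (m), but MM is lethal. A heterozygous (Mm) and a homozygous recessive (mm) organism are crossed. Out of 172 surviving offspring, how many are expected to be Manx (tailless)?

Cross: Mm × mm
Punnett square offspring (before lethality): 2 Mm, 2 mm
No MM offspring are produced in this cross.
Manx (tailless): 2 out of 4 → fraction 1/2
Expected count = 1/2 × 172 = 86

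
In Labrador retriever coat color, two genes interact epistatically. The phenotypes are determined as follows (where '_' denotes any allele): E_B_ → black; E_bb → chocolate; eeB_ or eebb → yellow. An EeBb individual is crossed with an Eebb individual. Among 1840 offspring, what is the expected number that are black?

Cross: EeBb × Eebb — consider each gene separately:
E gene: Ee × Ee → 1 EE, 2 Ee, 1 ee → 3 E_ : 1 ee (out of 4)
B gene: Bb × bb → 2 Bb, 2 bb → 2 B_ : 2 bb (out of 4)
Genotype classes (out of 4 × 4 = 16): E_B_ = 3×2 = 6; E_bb = 3×2 = 6; eeB_ = 1×2 = 2; eebb = 1×2 = 2
Apply the phenotype rules: E_B_ (6) → black; E_bb (6) → chocolate; eeB_ (2) + eebb (2) → yellow
Phenotype counts (out of 16): 6 black, 6 chocolate, 4 yellow
black: 6 out of 16 → fraction 3/8
Expected count = 3/8 × 1840 = 690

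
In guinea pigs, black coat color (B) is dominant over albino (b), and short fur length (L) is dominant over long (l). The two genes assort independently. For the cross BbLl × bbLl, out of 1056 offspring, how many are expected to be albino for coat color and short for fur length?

Dihybrid cross BbLl × bbLl — consider each gene separately:
coat color: Bb × bb → 2 Bb, 2 bb → 2 B_ : 2 bb (out of 4)
fur length: Ll × Ll → 1 LL, 2 Ll, 1 ll → 3 L_ : 1 ll (out of 4)
Looking for: albino (bb) and short (L_)
P(albino) = 2/4, P(short) = 3/4
P(both) = 2/4 × 3/4 = 6/16 = 3/8
Expected count = 3/8 × 1056 = 396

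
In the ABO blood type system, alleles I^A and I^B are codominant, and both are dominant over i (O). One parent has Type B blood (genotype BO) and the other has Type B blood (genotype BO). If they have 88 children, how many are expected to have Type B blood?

Cross: BO × BO
Possible offspring genotypes: 1 BB, 2 BO, 1 OO
Blood type counts: 3 Type B, 1 Type O
Probability of Type B: 3/4
Expected count = 3/4 × 88 = 66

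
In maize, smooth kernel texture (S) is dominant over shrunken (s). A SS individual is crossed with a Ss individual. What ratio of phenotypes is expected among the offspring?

Punnett square for SS × Ss:
Offspring genotypes: 2 SS, 2 Ss
smooth: 4, shrunken: 0
Ratio: all smooth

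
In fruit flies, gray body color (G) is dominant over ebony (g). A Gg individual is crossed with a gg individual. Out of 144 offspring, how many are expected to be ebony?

Punnett square for Gg × gg:
Offspring genotypes: 2 Gg, 2 gg
gray: 2, ebony: 2
ebony: 2 out of 4 → fraction 1/2
Expected count = 1/2 × 144 = 72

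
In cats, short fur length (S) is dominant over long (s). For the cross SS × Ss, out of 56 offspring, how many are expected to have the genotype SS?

Punnett square for SS × Ss:
Offspring genotypes: 2 SS, 2 Ss
Total offspring: 4
Count with target: 2
Probability: 2/4 = 1/2
Expected count = 1/2 × 56 = 28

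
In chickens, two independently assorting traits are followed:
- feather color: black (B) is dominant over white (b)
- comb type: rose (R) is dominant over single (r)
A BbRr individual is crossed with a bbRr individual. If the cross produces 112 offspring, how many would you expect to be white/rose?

Dihybrid cross BbRr × bbRr — consider each gene separately:
feather color: Bb × bb → 2 Bb, 2 bb → 2 B_ : 2 bb (out of 4)
comb type: Rr × Rr → 1 RR, 2 Rr, 1 rr → 3 R_ : 1 rr (out of 4)
Combine (counts out of 4 × 4 = 16): black/rose (B_R_) = 2×3 = 6; black/single (B_rr) = 2×1 = 2; white/rose (bbR_) = 2×3 = 6; white/single (bbrr) = 2×1 = 2
Phenotype counts (out of 16): 6 black/rose, 2 black/single, 6 white/rose, 2 white/single
white/rose: 6 out of 16 → fraction 3/8
Expected count = 3/8 × 112 = 42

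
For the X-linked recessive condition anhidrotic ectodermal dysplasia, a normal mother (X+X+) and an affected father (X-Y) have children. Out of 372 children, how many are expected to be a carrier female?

Cross: X+X+ × X-Y
Offspring: 2 X+X-, 2 X+Y
Probability of a carrier female: 2/4 = 1/2
Expected count = 1/2 × 372 = 186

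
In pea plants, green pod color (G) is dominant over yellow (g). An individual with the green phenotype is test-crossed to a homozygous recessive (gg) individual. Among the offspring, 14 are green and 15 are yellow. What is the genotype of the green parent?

Test cross: ? × gg
Offspring: 14 green, 15 yellow — approximately 1:1.
A 1:1 ratio in a test cross indicates the unknown parent is heterozygous (Gg).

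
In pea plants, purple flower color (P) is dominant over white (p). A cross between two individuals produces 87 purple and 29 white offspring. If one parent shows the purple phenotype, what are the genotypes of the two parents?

Observed offspring: 87 purple, 29 white
The observed ratio simplifies to 3:1. White (pp) offspring appear, so each parent must contribute one p allele. The parent stated to show purple carries P, so it is Pp. The other parent is then either Pp or pp: Pp × pp would give a 1:1 split, whereas Pp × Pp gives 3:1 — matching the data. So both parents are heterozygous (Pp × Pp).
Parent genotypes: Pp × Pp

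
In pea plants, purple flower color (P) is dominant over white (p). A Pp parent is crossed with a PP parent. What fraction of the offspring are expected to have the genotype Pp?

Punnett square for Pp × PP:
Offspring genotypes: 2 PP, 2 Pp
Total offspring: 4
Count with target: 2
Probability: 2/4 = 1/2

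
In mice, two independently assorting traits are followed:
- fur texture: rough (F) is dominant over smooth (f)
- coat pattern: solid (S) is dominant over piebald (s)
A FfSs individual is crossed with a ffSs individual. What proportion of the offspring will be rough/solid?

Dihybrid cross FfSs × ffSs — consider each gene separately:
fur texture: Ff × ff → 2 Ff, 2 ff → 2 F_ : 2 ff (out of 4)
coat pattern: Ss × Ss → 1 SS, 2 Ss, 1 ss → 3 S_ : 1 ss (out of 4)
Combine (counts out of 4 × 4 = 16): rough/solid (F_S_) = 2×3 = 6; rough/piebald (F_ss) = 2×1 = 2; smooth/solid (ffS_) = 2×3 = 6; smooth/piebald (ffss) = 2×1 = 2
Phenotype counts (out of 16): 6 rough/solid, 2 rough/piebald, 6 smooth/solid, 2 smooth/piebald
rough/solid: 6 out of 16
Probability: 6/16 = 3/8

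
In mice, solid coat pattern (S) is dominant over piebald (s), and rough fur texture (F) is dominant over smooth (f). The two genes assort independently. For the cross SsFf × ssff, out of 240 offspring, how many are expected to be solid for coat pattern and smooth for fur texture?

Dihybrid cross SsFf × ssff — consider each gene separately:
coat pattern: Ss × ss → 2 Ss, 2 ss → 2 S_ : 2 ss (out of 4)
fur texture: Ff × ff → 2 Ff, 2 ff → 2 F_ : 2 ff (out of 4)
Looking for: solid (S_) and smooth (ff)
P(solid) = 2/4, P(smooth) = 2/4
P(both) = 2/4 × 2/4 = 4/16 = 1/4
Expected count = 1/4 × 240 = 60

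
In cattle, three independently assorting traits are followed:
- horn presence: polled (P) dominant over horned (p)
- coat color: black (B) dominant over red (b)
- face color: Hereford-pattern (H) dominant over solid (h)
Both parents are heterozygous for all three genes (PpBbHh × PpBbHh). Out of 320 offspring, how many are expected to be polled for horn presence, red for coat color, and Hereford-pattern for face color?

Trihybrid cross: PpBbHh × PpBbHh
Each trait segregates independently with a 3:1 phenotypic ratio, so each gene contributes 3/4 (dominant) or 1/4 (recessive).
Target: polled (horn presence), red (coat color), Hereford-pattern (face color)
Probability = product of independent per-trait probabilities
= 3/4 × 1/4 × 3/4 = 9/64
Expected count = 9/64 × 320 = 45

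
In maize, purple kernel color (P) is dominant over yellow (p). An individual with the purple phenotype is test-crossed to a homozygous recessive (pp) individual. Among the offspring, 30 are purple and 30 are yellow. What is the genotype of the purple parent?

Test cross: ? × pp
Offspring: 30 purple, 30 yellow — approximately 1:1.
A 1:1 ratio in a test cross indicates the unknown parent is heterozygous (Pp).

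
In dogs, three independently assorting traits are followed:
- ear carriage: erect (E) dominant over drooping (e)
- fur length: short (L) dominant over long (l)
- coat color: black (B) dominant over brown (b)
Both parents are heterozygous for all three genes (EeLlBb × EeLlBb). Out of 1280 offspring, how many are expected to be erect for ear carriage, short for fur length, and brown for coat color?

Trihybrid cross: EeLlBb × EeLlBb
Each trait segregates independently with a 3:1 phenotypic ratio, so each gene contributes 3/4 (dominant) or 1/4 (recessive).
Target: erect (ear carriage), short (fur length), brown (coat color)
Probability = product of independent per-trait probabilities
= 3/4 × 3/4 × 1/4 = 9/64
Expected count = 9/64 × 1280 = 180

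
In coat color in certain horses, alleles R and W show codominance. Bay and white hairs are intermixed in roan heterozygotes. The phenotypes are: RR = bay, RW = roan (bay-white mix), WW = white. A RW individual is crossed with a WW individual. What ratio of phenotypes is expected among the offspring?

Punnett square for RW × WW:
Offspring genotypes: 2 RW, 2 WW
Phenotype counts: 2 roan (bay-white mix), 2 white
Ratio: 1 roan (bay-white mix) : 1 white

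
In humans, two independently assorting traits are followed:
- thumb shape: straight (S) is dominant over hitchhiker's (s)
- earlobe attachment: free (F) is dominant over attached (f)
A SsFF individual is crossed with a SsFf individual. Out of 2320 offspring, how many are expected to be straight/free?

Dihybrid cross SsFF × SsFf — consider each gene separately:
thumb shape: Ss × Ss → 1 SS, 2 Ss, 1 ss → 3 S_ : 1 ss (out of 4)
earlobe attachment: FF × Ff → 2 FF, 2 Ff → 4 F_ (out of 4)
Combine (counts out of 4 × 4 = 16): straight/free (S_F_) = 3×4 = 12; hitchhiker's/free (ssF_) = 1×4 = 4
Phenotype counts (out of 16): 12 straight/free, 4 hitchhiker's/free
straight/free: 12 out of 16 → fraction 3/4
Expected count = 3/4 × 2320 = 1740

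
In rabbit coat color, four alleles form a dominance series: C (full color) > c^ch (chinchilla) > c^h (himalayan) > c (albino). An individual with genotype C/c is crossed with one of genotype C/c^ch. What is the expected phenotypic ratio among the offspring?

Cross: C/c × C/c^ch
Allele dominance: C > c^ch > c^h > c
Offspring genotypes: 1 C/C, 1 C/c^ch, 1 C/c, 1 c^ch/c
Phenotype counts: 3 full color, 1 chinchilla
Ratio: 3 full color : 1 chinchilla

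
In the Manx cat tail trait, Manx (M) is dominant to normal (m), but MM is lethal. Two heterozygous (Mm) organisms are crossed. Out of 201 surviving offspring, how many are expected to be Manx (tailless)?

Cross: Mm × Mm
Punnett square offspring (before lethality): 1 MM, 2 Mm, 1 mm
The MM genotype is lethal (embryos die); surviving offspring: 2 Mm, 1 mm
Manx (tailless): 2 out of 3 → fraction 2/3
Expected count = 2/3 × 201 = 134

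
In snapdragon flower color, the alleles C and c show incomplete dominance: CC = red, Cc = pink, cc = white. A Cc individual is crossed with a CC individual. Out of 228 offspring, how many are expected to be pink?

Punnett square for Cc × CC:
Offspring genotypes: 2 CC, 2 Cc
Phenotype counts: 2 red, 2 pink
pink: 2 out of 4 → fraction 1/2
Expected count = 1/2 × 228 = 114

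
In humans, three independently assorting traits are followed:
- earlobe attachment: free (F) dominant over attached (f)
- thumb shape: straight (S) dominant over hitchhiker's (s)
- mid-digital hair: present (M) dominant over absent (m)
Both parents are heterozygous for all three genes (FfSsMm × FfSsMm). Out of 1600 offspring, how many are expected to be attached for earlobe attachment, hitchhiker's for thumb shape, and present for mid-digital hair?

Trihybrid cross: FfSsMm × FfSsMm
Each trait segregates independently with a 3:1 phenotypic ratio, so each gene contributes 3/4 (dominant) or 1/4 (recessive).
Target: attached (earlobe attachment), hitchhiker's (thumb shape), present (mid-digital hair)
Probability = product of independent per-trait probabilities
= 1/4 × 1/4 × 3/4 = 3/64
Expected count = 3/64 × 1600 = 75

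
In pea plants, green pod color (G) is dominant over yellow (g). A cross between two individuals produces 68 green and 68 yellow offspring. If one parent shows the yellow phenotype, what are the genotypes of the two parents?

Observed offspring: 68 green, 68 yellow
The observed ratio simplifies to 1:1. One parent shows yellow, so its genotype must be gg. A 1:1 offspring split requires the other parent to be heterozygous (Gg).
Parent genotypes: gg × Gg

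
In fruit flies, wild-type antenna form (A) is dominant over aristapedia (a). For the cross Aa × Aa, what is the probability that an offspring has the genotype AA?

Punnett square for Aa × Aa:
Offspring genotypes: 1 AA, 2 Aa, 1 aa
Total offspring: 4
Count with target: 1
Probability: 1/4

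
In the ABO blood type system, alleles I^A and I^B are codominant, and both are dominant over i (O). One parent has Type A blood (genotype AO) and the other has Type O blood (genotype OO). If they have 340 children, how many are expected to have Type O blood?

Cross: AO × OO
Possible offspring genotypes: 2 AO, 2 OO
Blood type counts: 2 Type A, 2 Type O
Probability of Type O: 2/4 = 1/2
Expected count = 1/2 × 340 = 170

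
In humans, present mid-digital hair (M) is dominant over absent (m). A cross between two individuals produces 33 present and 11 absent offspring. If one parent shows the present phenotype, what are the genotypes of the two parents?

Observed offspring: 33 present, 11 absent
The observed ratio simplifies to 3:1. Absent (mm) offspring appear, so each parent must contribute one m allele. The parent stated to show present carries M, so it is Mm. The other parent is then either Mm or mm: Mm × mm would give a 1:1 split, whereas Mm × Mm gives 3:1 — matching the data. So both parents are heterozygous (Mm × Mm).
Parent genotypes: Mm × Mm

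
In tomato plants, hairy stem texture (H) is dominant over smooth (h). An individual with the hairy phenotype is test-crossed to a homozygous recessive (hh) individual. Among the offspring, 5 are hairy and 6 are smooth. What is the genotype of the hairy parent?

Test cross: ? × hh
Offspring: 5 hairy, 6 smooth — approximately 1:1.
A 1:1 ratio in a test cross indicates the unknown parent is heterozygous (Hh).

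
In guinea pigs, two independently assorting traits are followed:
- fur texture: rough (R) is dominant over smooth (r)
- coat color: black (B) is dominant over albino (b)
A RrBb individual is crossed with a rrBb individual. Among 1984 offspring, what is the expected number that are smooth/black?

Dihybrid cross RrBb × rrBb — consider each gene separately:
fur texture: Rr × rr → 2 Rr, 2 rr → 2 R_ : 2 rr (out of 4)
coat color: Bb × Bb → 1 BB, 2 Bb, 1 bb → 3 B_ : 1 bb (out of 4)
Combine (counts out of 4 × 4 = 16): rough/black (R_B_) = 2×3 = 6; rough/albino (R_bb) = 2×1 = 2; smooth/black (rrB_) = 2×3 = 6; smooth/albino (rrbb) = 2×1 = 2
Phenotype counts (out of 16): 6 rough/black, 2 rough/albino, 6 smooth/black, 2 smooth/albino
smooth/black: 6 out of 16 → fraction 3/8
Expected count = 3/8 × 1984 = 744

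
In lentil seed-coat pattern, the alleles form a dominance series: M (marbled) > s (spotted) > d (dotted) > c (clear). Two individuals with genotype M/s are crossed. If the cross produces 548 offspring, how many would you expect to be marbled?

Cross: M/s × M/s
Allele dominance: M > s > d > c
Offspring genotypes: 1 M/M, 2 M/s, 1 s/s
Phenotype counts: 3 marbled, 1 spotted
marbled: 3 out of 4 → fraction 3/4
Expected count = 3/4 × 548 = 411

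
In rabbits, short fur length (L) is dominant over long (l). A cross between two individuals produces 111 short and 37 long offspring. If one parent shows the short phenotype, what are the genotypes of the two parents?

Observed offspring: 111 short, 37 long
The observed ratio simplifies to 3:1. Long (ll) offspring appear, so each parent must contribute one l allele. The parent stated to show short carries L, so it is Ll. The other parent is then either Ll or ll: Ll × ll would give a 1:1 split, whereas Ll × Ll gives 3:1 — matching the data. So both parents are heterozygous (Ll × Ll).
Parent genotypes: Ll × Ll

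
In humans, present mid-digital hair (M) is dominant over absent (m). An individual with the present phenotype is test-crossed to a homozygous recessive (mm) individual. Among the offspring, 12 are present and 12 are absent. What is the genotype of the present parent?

Test cross: ? × mm
Offspring: 12 present, 12 absent — approximately 1:1.
A 1:1 ratio in a test cross indicates the unknown parent is heterozygous (Mm).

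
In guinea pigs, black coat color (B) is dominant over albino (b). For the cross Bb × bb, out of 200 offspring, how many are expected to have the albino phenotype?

Punnett square for Bb × bb:
Offspring genotypes: 2 Bb, 2 bb
Total offspring: 4
Count with target: 2
Probability: 2/4 = 1/2
Expected count = 1/2 × 200 = 100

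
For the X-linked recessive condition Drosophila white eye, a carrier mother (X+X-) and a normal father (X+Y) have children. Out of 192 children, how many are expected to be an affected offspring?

Cross: X+X- × X+Y
Offspring: 1 X+X+, 1 X+Y, 1 X+X-, 1 X-Y
Probability of an affected offspring: 1/4
Expected count = 1/4 × 192 = 48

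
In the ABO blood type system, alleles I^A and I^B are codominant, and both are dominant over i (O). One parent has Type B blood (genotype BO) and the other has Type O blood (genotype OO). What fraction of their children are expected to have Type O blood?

Cross: BO × OO
Possible offspring genotypes: 2 BO, 2 OO
Blood type counts: 2 Type B, 2 Type O
Probability of Type O: 2/4 = 1/2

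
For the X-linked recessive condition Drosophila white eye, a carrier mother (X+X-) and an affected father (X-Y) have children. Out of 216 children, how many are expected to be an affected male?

Cross: X+X- × X-Y
Offspring: 1 X+X-, 1 X+Y, 1 X-X-, 1 X-Y
Probability of an affected male: 1/4
Expected count = 1/4 × 216 = 54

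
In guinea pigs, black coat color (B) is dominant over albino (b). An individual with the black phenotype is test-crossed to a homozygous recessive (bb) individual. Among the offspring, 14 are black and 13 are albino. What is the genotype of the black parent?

Test cross: ? × bb
Offspring: 14 black, 13 albino — approximately 1:1.
A 1:1 ratio in a test cross indicates the unknown parent is heterozygous (Bb).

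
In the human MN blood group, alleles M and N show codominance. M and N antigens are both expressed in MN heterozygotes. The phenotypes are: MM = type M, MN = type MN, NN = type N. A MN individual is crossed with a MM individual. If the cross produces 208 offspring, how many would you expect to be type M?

Punnett square for MN × MM:
Offspring genotypes: 2 MM, 2 MN
Phenotype counts: 2 type M, 2 type MN
type M: 2 out of 4 → fraction 1/2
Expected count = 1/2 × 208 = 104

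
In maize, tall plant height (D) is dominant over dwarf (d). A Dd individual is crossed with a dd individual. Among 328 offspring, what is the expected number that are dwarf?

Punnett square for Dd × dd:
Offspring genotypes: 2 Dd, 2 dd
tall: 2, dwarf: 2
dwarf: 2 out of 4 → fraction 1/2
Expected count = 1/2 × 328 = 164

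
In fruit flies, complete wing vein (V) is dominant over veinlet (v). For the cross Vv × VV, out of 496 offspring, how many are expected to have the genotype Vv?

Punnett square for Vv × VV:
Offspring genotypes: 2 VV, 2 Vv
Total offspring: 4
Count with target: 2
Probability: 2/4 = 1/2
Expected count = 1/2 × 496 = 248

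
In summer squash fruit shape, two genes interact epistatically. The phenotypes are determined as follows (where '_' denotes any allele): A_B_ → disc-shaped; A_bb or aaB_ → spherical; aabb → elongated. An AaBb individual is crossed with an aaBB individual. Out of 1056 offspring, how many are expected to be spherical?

Cross: AaBb × aaBB — consider each gene separately:
A gene: Aa × aa → 2 Aa, 2 aa → 2 A_ : 2 aa (out of 4)
B gene: Bb × BB → 2 BB, 2 Bb → 4 B_ (out of 4)
Genotype classes (out of 4 × 4 = 16): A_B_ = 2×4 = 8; aaB_ = 2×4 = 8
Apply the phenotype rules: A_B_ (8) → disc-shaped; aaB_ (8) → spherical
Phenotype counts (out of 16): 8 disc-shaped, 8 spherical
spherical: 8 out of 16 → fraction 1/2
Expected count = 1/2 × 1056 = 528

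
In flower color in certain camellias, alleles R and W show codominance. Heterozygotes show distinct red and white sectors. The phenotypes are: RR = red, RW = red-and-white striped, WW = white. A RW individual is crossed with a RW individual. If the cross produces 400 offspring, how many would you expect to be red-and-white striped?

Punnett square for RW × RW:
Offspring genotypes: 1 RR, 2 RW, 1 WW
Phenotype counts: 1 red, 2 red-and-white striped, 1 white
red-and-white striped: 2 out of 4 → fraction 1/2
Expected count = 1/2 × 400 = 200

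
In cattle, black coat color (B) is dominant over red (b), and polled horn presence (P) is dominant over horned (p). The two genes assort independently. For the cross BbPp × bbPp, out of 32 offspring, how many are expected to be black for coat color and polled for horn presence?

Dihybrid cross BbPp × bbPp — consider each gene separately:
coat color: Bb × bb → 2 Bb, 2 bb → 2 B_ : 2 bb (out of 4)
horn presence: Pp × Pp → 1 PP, 2 Pp, 1 pp → 3 P_ : 1 pp (out of 4)
Looking for: black (B_) and polled (P_)
P(black) = 2/4, P(polled) = 3/4
P(both) = 2/4 × 3/4 = 6/16 = 3/8
Expected count = 3/8 × 32 = 12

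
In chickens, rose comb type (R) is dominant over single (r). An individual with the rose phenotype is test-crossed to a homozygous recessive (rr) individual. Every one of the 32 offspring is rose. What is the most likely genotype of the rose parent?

Test cross: ? × rr
All offspring are rose.
If the unknown parent were heterozygous (Rr), about half of 32 offspring would be single; none are. The unknown parent is most likely homozygous dominant (RR).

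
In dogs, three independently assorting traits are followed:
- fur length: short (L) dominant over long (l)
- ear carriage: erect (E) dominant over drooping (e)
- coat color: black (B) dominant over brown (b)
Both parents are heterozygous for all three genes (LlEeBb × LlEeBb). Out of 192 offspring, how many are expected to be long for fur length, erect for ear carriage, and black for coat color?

Trihybrid cross: LlEeBb × LlEeBb
Each trait segregates independently with a 3:1 phenotypic ratio, so each gene contributes 3/4 (dominant) or 1/4 (recessive).
Target: long (fur length), erect (ear carriage), black (coat color)
Probability = product of independent per-trait probabilities
= 1/4 × 3/4 × 3/4 = 9/64
Expected count = 9/64 × 192 = 27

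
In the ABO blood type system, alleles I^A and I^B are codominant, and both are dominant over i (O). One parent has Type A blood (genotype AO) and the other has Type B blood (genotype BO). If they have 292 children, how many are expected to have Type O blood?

Cross: AO × BO
Possible offspring genotypes: 1 AB, 1 AO, 1 BO, 1 OO
Blood type counts: 1 Type AB, 1 Type A, 1 Type B, 1 Type O
Probability of Type O: 1/4
Expected count = 1/4 × 292 = 73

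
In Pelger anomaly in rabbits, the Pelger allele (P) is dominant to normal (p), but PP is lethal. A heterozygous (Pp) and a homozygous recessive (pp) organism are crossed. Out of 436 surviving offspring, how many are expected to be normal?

Cross: Pp × pp
Punnett square offspring (before lethality): 2 Pp, 2 pp
No PP offspring are produced in this cross.
normal: 2 out of 4 → fraction 1/2
Expected count = 1/2 × 436 = 218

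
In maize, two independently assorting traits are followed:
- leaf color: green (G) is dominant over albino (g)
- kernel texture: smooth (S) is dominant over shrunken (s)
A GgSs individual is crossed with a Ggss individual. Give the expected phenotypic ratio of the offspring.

Dihybrid cross GgSs × Ggss — consider each gene separately:
leaf color: Gg × Gg → 1 GG, 2 Gg, 1 gg → 3 G_ : 1 gg (out of 4)
kernel texture: Ss × ss → 2 Ss, 2 ss → 2 S_ : 2 ss (out of 4)
Combine (counts out of 4 × 4 = 16): green/smooth (G_S_) = 3×2 = 6; green/shrunken (G_ss) = 3×2 = 6; albino/smooth (ggS_) = 1×2 = 2; albino/shrunken (ggss) = 1×2 = 2
Phenotype counts (out of 16): 6 green/smooth, 6 green/shrunken, 2 albino/smooth, 2 albino/shrunken
Ratio: 3 green/smooth : 3 green/shrunken : 1 albino/smooth : 1 albino/shrunken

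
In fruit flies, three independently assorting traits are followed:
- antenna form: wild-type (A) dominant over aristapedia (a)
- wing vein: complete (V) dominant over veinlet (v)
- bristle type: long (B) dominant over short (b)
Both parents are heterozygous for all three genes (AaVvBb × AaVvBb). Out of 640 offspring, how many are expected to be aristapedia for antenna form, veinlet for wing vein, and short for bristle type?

Trihybrid cross: AaVvBb × AaVvBb
Each trait segregates independently with a 3:1 phenotypic ratio, so each gene contributes 3/4 (dominant) or 1/4 (recessive).
Target: aristapedia (antenna form), veinlet (wing vein), short (bristle type)
Probability = product of independent per-trait probabilities
= 1/4 × 1/4 × 1/4 = 1/64
Expected count = 1/64 × 640 = 10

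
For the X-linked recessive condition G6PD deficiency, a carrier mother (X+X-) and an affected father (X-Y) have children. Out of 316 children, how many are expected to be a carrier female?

Cross: X+X- × X-Y
Offspring: 1 X+X-, 1 X+Y, 1 X-X-, 1 X-Y
Probability of a carrier female: 1/4
Expected count = 1/4 × 316 = 79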